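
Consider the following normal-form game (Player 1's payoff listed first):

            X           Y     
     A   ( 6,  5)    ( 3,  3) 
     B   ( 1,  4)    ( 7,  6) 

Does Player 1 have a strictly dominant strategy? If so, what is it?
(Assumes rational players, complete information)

No strictly dominant strategy exists for Player 1

Work:
A strategy strictly dominates another if it gives a strictly higher payoff against every opponent action. Compare each pair of P1's strategies column-by-column:
  A vs B: [6 vs 1, 3 vs 7] → A does not strictly dominate B (column Y: 3 ≤ 7)
  B vs A: [1 vs 6, 7 vs 3] → B does not strictly dominate A (column X: 1 ≤ 6)
No single strategy strictly dominates all others → no strictly dominant strategy.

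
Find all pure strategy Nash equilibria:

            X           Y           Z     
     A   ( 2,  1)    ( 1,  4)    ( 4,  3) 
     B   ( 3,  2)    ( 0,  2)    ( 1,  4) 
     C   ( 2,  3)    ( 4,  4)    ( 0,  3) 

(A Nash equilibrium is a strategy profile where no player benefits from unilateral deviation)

Nash equilibrium: (C, Y)

Work:
Best responses:
  P1 vs X: payoffs [2, 3, 2] → best response B (payoff 3)
  P1 vs Y: payoffs [1, 0, 4] → best response C (payoff 4)
  P1 vs Z: payoffs [4, 1, 0] → best response A (payoff 4)
  P2 vs A: payoffs [1, 4, 3] → best response Y (payoff 4)
  P2 vs B: payoffs [2, 2, 4] → best response Z (payoff 4)
  P2 vs C: payoffs [3, 4, 3] → best response Y (payoff 4)
Mutual best responses: (C,Y) → Nash equilibria.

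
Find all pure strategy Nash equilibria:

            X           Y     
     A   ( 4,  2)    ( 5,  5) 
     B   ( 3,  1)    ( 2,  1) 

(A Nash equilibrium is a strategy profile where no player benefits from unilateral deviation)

Nash equilibrium: (A, Y)

Work:
Best responses:
  P1 vs X: payoffs [4, 3] → best response A (payoff 4)
  P1 vs Y: payoffs [5, 2] → best response A (payoff 5)
  P2 vs A: payoffs [2, 5] → best response Y (payoff 5)
  P2 vs B: payoffs [1, 1] → best response X/Y (payoff 1)
Mutual best responses: (A,Y) → Nash equilibria.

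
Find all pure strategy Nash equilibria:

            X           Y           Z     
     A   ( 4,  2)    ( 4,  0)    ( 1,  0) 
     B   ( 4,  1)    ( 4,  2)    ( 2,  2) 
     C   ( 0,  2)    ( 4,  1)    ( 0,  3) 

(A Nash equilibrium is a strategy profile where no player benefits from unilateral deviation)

Nash equilibrium: (A, X), (B, Y), (B, Z)

Work:
Best responses:
  P1 vs X: payoffs [4, 4, 0] → best response A/B (payoff 4)
  P1 vs Y: payoffs [4, 4, 4] → best response A/B/C (payoff 4)
  P1 vs Z: payoffs [1, 2, 0] → best response B (payoff 2)
  P2 vs A: payoffs [2, 0, 0] → best response X (payoff 2)
  P2 vs B: payoffs [1, 2, 2] → best response Y/Z (payoff 2)
  P2 vs C: payoffs [2, 1, 3] → best response Z (payoff 3)
Mutual best responses: (A,X), (B,Y), (B,Z) → Nash equilibria.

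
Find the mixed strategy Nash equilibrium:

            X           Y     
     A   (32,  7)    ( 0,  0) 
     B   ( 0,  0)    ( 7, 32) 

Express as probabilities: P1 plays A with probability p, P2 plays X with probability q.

p = 0.8205, q = 0.1795

Work:
Find probabilities that make opponent indifferent:
P2 chooses q to make P1 indifferent between A and B
P1 chooses p to make P2 indifferent between X and Y
Mixed NE: P1 plays (A: 0.8205, B: 0.1795), P2 plays (X: 0.1795, Y: 0.8205)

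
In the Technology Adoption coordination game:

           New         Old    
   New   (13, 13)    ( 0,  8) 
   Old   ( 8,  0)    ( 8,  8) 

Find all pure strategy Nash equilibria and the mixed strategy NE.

Pure NE: (New, New) and (Old, Old); Mixed NE: p = 0.6154, q = 0.6154

Work:
Check pure NE:
(New, New): (13, 13) - no unilateral deviation beneficial
(Old, Old): (8, 8) - no unilateral deviation beneficial
Mixed NE: P1 plays New with p = 0.6154, P2 plays New with q = 0.6154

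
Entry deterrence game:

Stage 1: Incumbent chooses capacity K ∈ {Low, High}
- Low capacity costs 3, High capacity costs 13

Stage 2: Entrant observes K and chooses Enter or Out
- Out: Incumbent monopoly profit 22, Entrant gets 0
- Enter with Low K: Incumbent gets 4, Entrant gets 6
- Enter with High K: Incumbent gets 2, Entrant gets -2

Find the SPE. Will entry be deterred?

SPE: (High, Enter|Low, Out|High); Entry deterred. Incumbent net profit = 9

Work:
After Low K: Entrant enters (6 > 0)
After High K: Entrant stays out (-2 < 0)
Incumbent: Low → 4−3=1, High → 22−13=9
Incumbent chooses High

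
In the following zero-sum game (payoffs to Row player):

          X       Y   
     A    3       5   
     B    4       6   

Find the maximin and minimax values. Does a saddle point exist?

Maximin = 4, Minimax = 4, Saddle: True

Work:
Row minimums: [3, 4] → maximin = 4
Column maximums: [4, 6] → minimax = 4
Saddle point exists! Game value = 4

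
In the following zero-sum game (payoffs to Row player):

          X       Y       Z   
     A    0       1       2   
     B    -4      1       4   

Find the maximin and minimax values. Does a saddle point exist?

Maximin = 0, Minimax = 0, Saddle: True

Work:
Row minimums: [0, -4] → maximin = 0
Column maximums: [0, 1, 4] → minimax = 0
Saddle point exists! Game value = 0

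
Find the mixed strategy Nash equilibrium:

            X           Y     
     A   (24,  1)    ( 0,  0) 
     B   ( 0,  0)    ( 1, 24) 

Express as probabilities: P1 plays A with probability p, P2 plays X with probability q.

p = 0.96, q = 0.04

Work:
Find probabilities that make opponent indifferent:
P2 chooses q to make P1 indifferent between A and B
P1 chooses p to make P2 indifferent between X and Y
Mixed NE: P1 plays (A: 0.96, B: 0.04), P2 plays (X: 0.04, Y: 0.96)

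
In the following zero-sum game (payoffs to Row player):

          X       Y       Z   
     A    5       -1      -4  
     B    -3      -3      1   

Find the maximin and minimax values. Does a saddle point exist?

Maximin = -3, Minimax = -1, Saddle: False

Work:
Row minimums: [-4, -3] → maximin = -3
Column maximums: [5, -1, 1] → minimax = -1
No saddle point (maximin ≠ minimax). Mixed strategy needed.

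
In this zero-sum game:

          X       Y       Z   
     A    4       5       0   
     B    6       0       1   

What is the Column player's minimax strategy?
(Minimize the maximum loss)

Column should play Z, value = 1

Work:
Column player minimizes Row's maximum payoff:
Column X: max payoff to Row = 6
Column Y: max payoff to Row = 5
Column Z: max payoff to Row = 1
Minimum is 1, achieved by column Z.
Minimax strategy: Z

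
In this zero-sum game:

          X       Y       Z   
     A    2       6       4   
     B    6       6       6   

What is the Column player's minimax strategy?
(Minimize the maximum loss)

Column should play X or Y or Z (all achieve the minimum), value = 6

Work:
Column player minimizes Row's maximum payoff:
Column X: max payoff to Row = 6
Column Y: max payoff to Row = 6
Column Z: max payoff to Row = 6
Minimum is 6, achieved by columns X, Y, Z (tied).
Each of X or Y or Z is a minimax strategy.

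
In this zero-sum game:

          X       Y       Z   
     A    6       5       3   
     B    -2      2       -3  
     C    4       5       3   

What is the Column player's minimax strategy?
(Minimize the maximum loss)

Column should play Z, value = 3

Work:
Column player minimizes Row's maximum payoff:
Column X: max payoff to Row = 6
Column Y: max payoff to Row = 5
Column Z: max payoff to Row = 3
Minimum is 3, achieved by column Z.
Minimax strategy: Z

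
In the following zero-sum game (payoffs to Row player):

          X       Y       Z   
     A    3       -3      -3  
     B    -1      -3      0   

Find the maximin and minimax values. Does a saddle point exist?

Maximin = -3, Minimax = -3, Saddle: True

Work:
Row minimums: [-3, -3] → maximin = -3
Column maximums: [3, -3, 0] → minimax = -3
Saddle point exists! Game value = -3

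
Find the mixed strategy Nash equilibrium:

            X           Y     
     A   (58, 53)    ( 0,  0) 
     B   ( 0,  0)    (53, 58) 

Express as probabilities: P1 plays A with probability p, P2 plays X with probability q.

p = 0.5225, q = 0.4775

Work:
Find probabilities that make opponent indifferent:
P2 chooses q to make P1 indifferent between A and B
P1 chooses p to make P2 indifferent between X and Y
Mixed NE: P1 plays (A: 0.5225, B: 0.4775), P2 plays (X: 0.4775, Y: 0.5225)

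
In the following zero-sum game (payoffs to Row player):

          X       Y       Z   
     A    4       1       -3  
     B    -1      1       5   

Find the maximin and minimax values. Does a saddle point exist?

Maximin = -1, Minimax = 1, Saddle: False

Work:
Row minimums: [-3, -1] → maximin = -1
Column maximums: [4, 1, 5] → minimax = 1
No saddle point (maximin ≠ minimax). Mixed strategy needed.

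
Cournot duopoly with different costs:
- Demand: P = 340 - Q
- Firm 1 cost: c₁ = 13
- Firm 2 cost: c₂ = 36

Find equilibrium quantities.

q₁* = 116.67, q₂* = 93.67

Work:
Reaction: q₁ = (340 - 13 - q₂)/2
Reaction: q₂ = (340 - 36 - q₁)/2
Solve simultaneously:
q₁* = (340 - 2×13 + 36)/3 = 116.67
q₂* = (340 - 2×36 + 13)/3 = 93.67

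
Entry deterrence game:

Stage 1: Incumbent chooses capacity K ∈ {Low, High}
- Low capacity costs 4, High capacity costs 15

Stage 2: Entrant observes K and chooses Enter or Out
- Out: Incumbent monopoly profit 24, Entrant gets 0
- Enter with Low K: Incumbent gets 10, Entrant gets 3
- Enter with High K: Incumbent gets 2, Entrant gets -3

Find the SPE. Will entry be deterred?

SPE: (High, Enter|Low, Out|High); Entry deterred. Incumbent net profit = 9

Work:
After Low K: Entrant enters (3 > 0)
After High K: Entrant stays out (-3 < 0)
Incumbent: Low → 10−4=6, High → 24−15=9
Incumbent chooses High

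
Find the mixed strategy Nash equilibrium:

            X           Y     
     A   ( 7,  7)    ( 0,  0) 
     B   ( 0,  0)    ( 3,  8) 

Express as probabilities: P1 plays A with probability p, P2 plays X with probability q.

p = 0.5333, q = 0.3

Work:
Find probabilities that make opponent indifferent:
P2 chooses q to make P1 indifferent between A and B
P1 chooses p to make P2 indifferent between X and Y
Mixed NE: P1 plays (A: 0.5333, B: 0.4667), P2 plays (X: 0.3, Y: 0.7)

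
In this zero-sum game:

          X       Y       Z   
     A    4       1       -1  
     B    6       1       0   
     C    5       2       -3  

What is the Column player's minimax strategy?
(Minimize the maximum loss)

Column should play Z, value = 0

Work:
Column player minimizes Row's maximum payoff:
Column X: max payoff to Row = 6
Column Y: max payoff to Row = 2
Column Z: max payoff to Row = 0
Minimum is 0, achieved by column Z.
Minimax strategy: Z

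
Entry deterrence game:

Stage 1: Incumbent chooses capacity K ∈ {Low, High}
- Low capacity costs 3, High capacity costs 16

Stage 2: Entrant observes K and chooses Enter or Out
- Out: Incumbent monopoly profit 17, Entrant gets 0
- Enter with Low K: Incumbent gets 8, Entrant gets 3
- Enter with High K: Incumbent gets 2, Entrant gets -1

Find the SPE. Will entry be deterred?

SPE: (Low, Enter|Low, Out|High); Entry not deterred. Incumbent net profit = 5, Entrant gets 3

Work:
After Low K: Entrant enters (3 > 0)
After High K: Entrant stays out (-1 < 0)
Incumbent: Low → 8−3=5, High → 17−16=1
Incumbent chooses Low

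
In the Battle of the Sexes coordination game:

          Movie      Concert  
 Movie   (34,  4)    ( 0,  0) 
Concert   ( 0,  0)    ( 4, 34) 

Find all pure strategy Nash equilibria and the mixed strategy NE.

Pure NE: (Movie, Movie) and (Concert, Concert); Mixed NE: p = 0.8947, q = 0.1053

Work:
Check pure NE:
(Movie, Movie): (34, 4) - no unilateral deviation beneficial
(Concert, Concert): (4, 34) - no unilateral deviation beneficial
Mixed NE: P1 plays Movie with p = 0.8947, P2 plays Movie with q = 0.1053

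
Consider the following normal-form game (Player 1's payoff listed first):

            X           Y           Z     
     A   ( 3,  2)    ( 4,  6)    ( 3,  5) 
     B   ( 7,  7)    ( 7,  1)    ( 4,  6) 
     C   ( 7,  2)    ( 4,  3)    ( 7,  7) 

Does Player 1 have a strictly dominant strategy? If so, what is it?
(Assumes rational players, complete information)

No strictly dominant strategy exists for Player 1

Work:
A strategy strictly dominates another if it gives a strictly higher payoff against every opponent action. Compare each pair of P1's strategies column-by-column:
  A vs B: [3 vs 7, 4 vs 7, 3 vs 4] → A does not strictly dominate B (column X: 3 ≤ 7)
  A vs C: [3 vs 7, 4 vs 4, 3 vs 7] → A does not strictly dominate C (column X: 3 ≤ 7)
  B vs A: [7 vs 3, 7 vs 4, 4 vs 3] → B strictly dominates A
  B vs C: [7 vs 7, 7 vs 4, 4 vs 7] → B does not strictly dominate C (column X: 7 ≤ 7)
  C vs A: [7 vs 3, 4 vs 4, 7 vs 3] → C does not strictly dominate A (column Y: 4 ≤ 4)
  C vs B: [7 vs 7, 4 vs 7, 7 vs 4] → C does not strictly dominate B (column X: 7 ≤ 7)
No single strategy strictly dominates all others → no strictly dominant strategy.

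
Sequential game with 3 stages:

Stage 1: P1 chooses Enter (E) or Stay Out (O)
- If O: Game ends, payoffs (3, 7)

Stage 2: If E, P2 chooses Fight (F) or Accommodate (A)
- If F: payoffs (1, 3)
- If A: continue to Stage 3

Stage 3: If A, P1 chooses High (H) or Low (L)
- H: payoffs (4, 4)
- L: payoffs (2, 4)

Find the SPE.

SPE: (E, A, H); Outcome (4, 4)

Work:
Stage 3: P1 chooses H (4 vs 2)
Stage 2: P2: F->3, A->4 (anticipating H). Choose A
Stage 1: P1: O->3, E->4 (anticipating A, H). Choose E
SPE path: E -> A -> H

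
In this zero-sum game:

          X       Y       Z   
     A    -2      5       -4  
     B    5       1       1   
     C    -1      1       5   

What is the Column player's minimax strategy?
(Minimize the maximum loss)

Column should play X or Y or Z (all achieve the minimum), value = 5

Work:
Column player minimizes Row's maximum payoff:
Column X: max payoff to Row = 5
Column Y: max payoff to Row = 5
Column Z: max payoff to Row = 5
Minimum is 5, achieved by columns X, Y, Z (tied).
Each of X or Y or Z is a minimax strategy.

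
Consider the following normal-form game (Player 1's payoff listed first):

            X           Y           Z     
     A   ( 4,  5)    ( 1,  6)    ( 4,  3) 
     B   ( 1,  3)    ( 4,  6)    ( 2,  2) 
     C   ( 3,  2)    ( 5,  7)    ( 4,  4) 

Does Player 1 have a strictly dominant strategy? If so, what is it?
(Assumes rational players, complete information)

No strictly dominant strategy exists for Player 1

Work:
A strategy strictly dominates another if it gives a strictly higher payoff against every opponent action. Compare each pair of P1's strategies column-by-column:
  A vs B: [4 vs 1, 1 vs 4, 4 vs 2] → A does not strictly dominate B (column Y: 1 ≤ 4)
  A vs C: [4 vs 3, 1 vs 5, 4 vs 4] → A does not strictly dominate C (column Y: 1 ≤ 5)
  B vs A: [1 vs 4, 4 vs 1, 2 vs 4] → B does not strictly dominate A (column X: 1 ≤ 4)
  B vs C: [1 vs 3, 4 vs 5, 2 vs 4] → B does not strictly dominate C (column X: 1 ≤ 3)
  C vs A: [3 vs 4, 5 vs 1, 4 vs 4] → C does not strictly dominate A (column X: 3 ≤ 4)
  C vs B: [3 vs 1, 5 vs 4, 4 vs 2] → C strictly dominates B
No single strategy strictly dominates all others → no strictly dominant strategy.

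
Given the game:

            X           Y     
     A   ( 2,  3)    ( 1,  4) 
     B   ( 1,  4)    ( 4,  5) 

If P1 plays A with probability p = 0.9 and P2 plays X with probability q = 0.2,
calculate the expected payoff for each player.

E[P1] = 1.42, E[P2] = 3.9

Work:
E[P1] = p·q·π₁(A,X) + p·(1-q)·π₁(A,Y) + (1-p)·q·π₁(B,X) + (1-p)·(1-q)·π₁(B,Y)
= 0.9·0.2·2 + 0.9·0.8·1 + 0.1·0.2·1 + 0.1·0.8·4
= 1.42

E[P2] = 3.9 (similar calculation)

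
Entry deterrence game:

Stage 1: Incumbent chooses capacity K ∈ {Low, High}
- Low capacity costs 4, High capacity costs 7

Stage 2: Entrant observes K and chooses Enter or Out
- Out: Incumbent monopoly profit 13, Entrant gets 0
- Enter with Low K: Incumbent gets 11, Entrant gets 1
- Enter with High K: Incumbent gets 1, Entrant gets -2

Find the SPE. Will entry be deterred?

SPE: (Low, Enter|Low, Out|High); Entry not deterred. Incumbent net profit = 7, Entrant gets 1

Work:
After Low K: Entrant enters (1 > 0)
After High K: Entrant stays out (-2 < 0)
Incumbent: Low → 11−4=7, High → 13−7=6
Incumbent chooses Low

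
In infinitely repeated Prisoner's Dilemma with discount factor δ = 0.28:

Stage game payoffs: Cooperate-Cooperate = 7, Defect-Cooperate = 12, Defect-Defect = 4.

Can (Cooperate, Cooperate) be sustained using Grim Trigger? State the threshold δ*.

δ* = 0.625; since δ = 0.28 < 0.625, cooperation cannot be sustained

Work:
For Grim Trigger:
Cooperate forever: 7/(1-δ)
Defect then punished: 12 + 4·δ/(1-δ)
Need: 7/(1-δ) ≥ 12 + 4·δ/(1-δ)
Solving: δ ≥ (T-R)/(T-P) = (12-7)/(12-4) = 0.625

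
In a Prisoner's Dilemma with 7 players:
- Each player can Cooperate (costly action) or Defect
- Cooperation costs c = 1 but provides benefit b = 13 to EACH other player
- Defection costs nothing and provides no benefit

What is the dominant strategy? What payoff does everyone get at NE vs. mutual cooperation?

Dominant: Defect; NE payoff = 0; Coop payoff = 77

Work:
Defect dominates (saves cost c = 1, benefit to others is external)
NE: All defect → everyone gets 0
If all cooperate: each receives (6)×13 - 1 = 77
Social dilemma: 77 > 0 but NE gives 0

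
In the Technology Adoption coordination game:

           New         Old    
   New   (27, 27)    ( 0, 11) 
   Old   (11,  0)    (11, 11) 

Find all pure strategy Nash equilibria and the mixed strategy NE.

Pure NE: (New, New) and (Old, Old); Mixed NE: p = 0.4074, q = 0.4074

Work:
Check pure NE:
(New, New): (27, 27) - no unilateral deviation beneficial
(Old, Old): (11, 11) - no unilateral deviation beneficial
Mixed NE: P1 plays New with p = 0.4074, P2 plays New with q = 0.4074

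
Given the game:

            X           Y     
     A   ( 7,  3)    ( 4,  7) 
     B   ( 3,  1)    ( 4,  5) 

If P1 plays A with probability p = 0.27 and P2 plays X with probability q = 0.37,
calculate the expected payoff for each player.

E[P1] = 4.0296, E[P2] = 4.06

Work:
E[P1] = p·q·π₁(A,X) + p·(1-q)·π₁(A,Y) + (1-p)·q·π₁(B,X) + (1-p)·(1-q)·π₁(B,Y)
= 0.27·0.37·7 + 0.27·0.63·4 + 0.73·0.37·3 + 0.73·0.63·4
= 4.0296

E[P2] = 4.06 (similar calculation)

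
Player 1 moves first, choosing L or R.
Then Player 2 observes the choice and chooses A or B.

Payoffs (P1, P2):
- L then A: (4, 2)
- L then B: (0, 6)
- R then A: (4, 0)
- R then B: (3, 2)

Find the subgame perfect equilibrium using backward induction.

P1 plays R, P2 plays B after L and B after R; Payoff (3, 2)

Work:
Backward induction:
After L: P2 chooses B → P1 gets 0
After R: P2 chooses B → P1 gets 3
P1 chooses R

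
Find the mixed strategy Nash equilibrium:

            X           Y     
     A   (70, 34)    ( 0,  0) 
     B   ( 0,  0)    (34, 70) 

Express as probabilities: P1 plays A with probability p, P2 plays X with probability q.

p = 0.6731, q = 0.3269

Work:
Find probabilities that make opponent indifferent:
P2 chooses q to make P1 indifferent between A and B
P1 chooses p to make P2 indifferent between X and Y
Mixed NE: P1 plays (A: 0.6731, B: 0.3269), P2 plays (X: 0.3269, Y: 0.6731)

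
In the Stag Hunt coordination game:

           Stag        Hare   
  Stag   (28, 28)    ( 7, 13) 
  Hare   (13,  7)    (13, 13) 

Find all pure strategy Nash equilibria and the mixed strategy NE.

Pure NE: (Stag, Stag) and (Hare, Hare); Mixed NE: p = 0.2857, q = 0.2857

Work:
Check pure NE:
(Stag, Stag): (28, 28) - no unilateral deviation beneficial
(Hare, Hare): (13, 13) - no unilateral deviation beneficial
Mixed NE: P1 plays Stag with p = 0.2857, P2 plays Stag with q = 0.2857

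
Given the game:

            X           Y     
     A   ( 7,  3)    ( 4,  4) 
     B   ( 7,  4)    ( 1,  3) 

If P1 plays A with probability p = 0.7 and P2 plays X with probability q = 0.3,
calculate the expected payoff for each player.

E[P1] = 4.27, E[P2] = 3.58

Work:
E[P1] = p·q·π₁(A,X) + p·(1-q)·π₁(A,Y) + (1-p)·q·π₁(B,X) + (1-p)·(1-q)·π₁(B,Y)
= 0.7·0.3·7 + 0.7·0.7·4 + 0.3·0.3·7 + 0.3·0.7·1
= 4.27

E[P2] = 3.58 (similar calculation)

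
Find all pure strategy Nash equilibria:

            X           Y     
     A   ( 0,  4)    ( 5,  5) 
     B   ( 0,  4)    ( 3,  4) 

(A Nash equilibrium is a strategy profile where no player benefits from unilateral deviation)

Nash equilibrium: (A, Y), (B, X)

Work:
Best responses:
  P1 vs X: payoffs [0, 0] → best response A/B (payoff 0)
  P1 vs Y: payoffs [5, 3] → best response A (payoff 5)
  P2 vs A: payoffs [4, 5] → best response Y (payoff 5)
  P2 vs B: payoffs [4, 4] → best response X/Y (payoff 4)
Mutual best responses: (A,Y), (B,X) → Nash equilibria.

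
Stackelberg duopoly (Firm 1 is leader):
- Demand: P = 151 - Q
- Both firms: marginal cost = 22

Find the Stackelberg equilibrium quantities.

q₁* (leader) = 64.5, q₂* (follower) = 32.25

Work:
Follower's reaction: q₂ = (a - c - q₁)/2
Leader substitutes: π₁ = q₁·(a - q₁ - (a-c-q₁)/2 - c)
FOC: q₁* = (151 - 22)/2 = 64.50
Then: q₂* = (151 - 22 - 64.5)/2 = 32.25
Leader has first-mover advantage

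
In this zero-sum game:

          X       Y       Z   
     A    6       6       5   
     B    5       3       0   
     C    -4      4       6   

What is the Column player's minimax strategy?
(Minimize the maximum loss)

Column should play X or Y or Z (all achieve the minimum), value = 6

Work:
Column player minimizes Row's maximum payoff:
Column X: max payoff to Row = 6
Column Y: max payoff to Row = 6
Column Z: max payoff to Row = 6
Minimum is 6, achieved by columns X, Y, Z (tied).
Each of X or Y or Z is a minimax strategy.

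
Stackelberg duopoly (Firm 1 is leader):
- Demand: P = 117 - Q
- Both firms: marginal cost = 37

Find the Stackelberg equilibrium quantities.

q₁* (leader) = 40.0, q₂* (follower) = 20.0

Work:
Follower's reaction: q₂ = (a - c - q₁)/2
Leader substitutes: π₁ = q₁·(a - q₁ - (a-c-q₁)/2 - c)
FOC: q₁* = (117 - 37)/2 = 40.00
Then: q₂* = (117 - 37 - 40.0)/2 = 20.00
Leader has first-mover advantage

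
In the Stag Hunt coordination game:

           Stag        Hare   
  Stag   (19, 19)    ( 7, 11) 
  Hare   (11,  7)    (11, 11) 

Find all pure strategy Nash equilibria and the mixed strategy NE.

Pure NE: (Stag, Stag) and (Hare, Hare); Mixed NE: p = 0.3333, q = 0.3333

Work:
Check pure NE:
(Stag, Stag): (19, 19) - no unilateral deviation beneficial
(Hare, Hare): (11, 11) - no unilateral deviation beneficial
Mixed NE: P1 plays Stag with p = 0.3333, P2 plays Stag with q = 0.3333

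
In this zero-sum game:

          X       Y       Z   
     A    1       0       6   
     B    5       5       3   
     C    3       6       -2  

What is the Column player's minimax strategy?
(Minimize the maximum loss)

Column should play X, value = 5

Work:
Column player minimizes Row's maximum payoff:
Column X: max payoff to Row = 5
Column Y: max payoff to Row = 6
Column Z: max payoff to Row = 6
Minimum is 5, achieved by column X.
Minimax strategy: X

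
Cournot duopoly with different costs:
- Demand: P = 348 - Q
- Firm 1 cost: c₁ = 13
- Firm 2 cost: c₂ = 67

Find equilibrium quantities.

q₁* = 129.67, q₂* = 75.67

Work:
Reaction: q₁ = (348 - 13 - q₂)/2
Reaction: q₂ = (348 - 67 - q₁)/2
Solve simultaneously:
q₁* = (348 - 2×13 + 67)/3 = 129.67
q₂* = (348 - 2×67 + 13)/3 = 75.67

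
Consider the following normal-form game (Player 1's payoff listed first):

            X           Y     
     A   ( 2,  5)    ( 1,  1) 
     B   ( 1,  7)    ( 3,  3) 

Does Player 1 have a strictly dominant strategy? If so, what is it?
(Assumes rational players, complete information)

No strictly dominant strategy exists for Player 1

Work:
A strategy strictly dominates another if it gives a strictly higher payoff against every opponent action. Compare each pair of P1's strategies column-by-column:
  A vs B: [2 vs 1, 1 vs 3] → A does not strictly dominate B (column Y: 1 ≤ 3)
  B vs A: [1 vs 2, 3 vs 1] → B does not strictly dominate A (column X: 1 ≤ 2)
No single strategy strictly dominates all others → no strictly dominant strategy.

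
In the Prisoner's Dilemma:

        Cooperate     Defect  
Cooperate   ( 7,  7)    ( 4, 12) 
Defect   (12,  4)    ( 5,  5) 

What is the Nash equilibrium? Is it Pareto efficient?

(Defect, Defect) is NE; not Pareto efficient

Work:
Defect dominates Cooperate for both players:
If P2 cooperates: Defect (12) > Cooperate (7)
If P2 defects: Defect (5) > Cooperate (4)
NE: (Defect, Defect) with payoff (5, 5)
But (Cooperate, Cooperate) = (7, 7) Pareto dominates (5, 5)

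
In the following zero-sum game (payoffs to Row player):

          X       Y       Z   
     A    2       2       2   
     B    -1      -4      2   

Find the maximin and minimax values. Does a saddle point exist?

Maximin = 2, Minimax = 2, Saddle: True

Work:
Row minimums: [2, -4] → maximin = 2
Column maximums: [2, 2, 2] → minimax = 2
Saddle point exists! Game value = 2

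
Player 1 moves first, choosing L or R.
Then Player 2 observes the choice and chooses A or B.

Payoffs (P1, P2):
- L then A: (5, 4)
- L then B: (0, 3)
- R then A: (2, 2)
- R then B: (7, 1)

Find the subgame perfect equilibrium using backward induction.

P1 plays L, P2 plays A after L and A after R; Payoff (5, 4)

Work:
Backward induction:
After L: P2 chooses A → P1 gets 5
After R: P2 chooses A → P1 gets 2
P1 chooses L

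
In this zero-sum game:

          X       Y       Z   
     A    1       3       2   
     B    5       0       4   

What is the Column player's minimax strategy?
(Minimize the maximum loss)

Column should play Y, value = 3

Work:
Column player minimizes Row's maximum payoff:
Column X: max payoff to Row = 5
Column Y: max payoff to Row = 3
Column Z: max payoff to Row = 4
Minimum is 3, achieved by column Y.
Minimax strategy: Y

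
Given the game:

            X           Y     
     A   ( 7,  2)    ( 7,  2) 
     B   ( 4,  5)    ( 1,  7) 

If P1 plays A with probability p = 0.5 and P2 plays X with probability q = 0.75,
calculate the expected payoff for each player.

E[P1] = 5.125, E[P2] = 3.75

Work:
E[P1] = p·q·π₁(A,X) + p·(1-q)·π₁(A,Y) + (1-p)·q·π₁(B,X) + (1-p)·(1-q)·π₁(B,Y)
= 0.5·0.75·7 + 0.5·0.25·7 + 0.5·0.75·4 + 0.5·0.25·1
= 5.125

E[P2] = 3.75 (similar calculation)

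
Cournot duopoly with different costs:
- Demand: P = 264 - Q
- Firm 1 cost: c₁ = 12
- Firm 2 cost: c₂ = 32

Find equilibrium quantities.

q₁* = 90.67, q₂* = 70.67

Work:
Reaction: q₁ = (264 - 12 - q₂)/2
Reaction: q₂ = (264 - 32 - q₁)/2
Solve simultaneously:
q₁* = (264 - 2×12 + 32)/3 = 90.67
q₂* = (264 - 2×32 + 12)/3 = 70.67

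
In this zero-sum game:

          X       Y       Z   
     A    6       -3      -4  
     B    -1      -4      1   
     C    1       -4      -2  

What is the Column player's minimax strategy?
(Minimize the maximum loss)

Column should play Y, value = -3

Work:
Column player minimizes Row's maximum payoff:
Column X: max payoff to Row = 6
Column Y: max payoff to Row = -3
Column Z: max payoff to Row = 1
Minimum is -3, achieved by column Y.
Minimax strategy: Y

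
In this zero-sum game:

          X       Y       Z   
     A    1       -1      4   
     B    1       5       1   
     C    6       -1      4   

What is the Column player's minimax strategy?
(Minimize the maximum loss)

Column should play Z, value = 4

Work:
Column player minimizes Row's maximum payoff:
Column X: max payoff to Row = 6
Column Y: max payoff to Row = 5
Column Z: max payoff to Row = 4
Minimum is 4, achieved by column Z.
Minimax strategy: Z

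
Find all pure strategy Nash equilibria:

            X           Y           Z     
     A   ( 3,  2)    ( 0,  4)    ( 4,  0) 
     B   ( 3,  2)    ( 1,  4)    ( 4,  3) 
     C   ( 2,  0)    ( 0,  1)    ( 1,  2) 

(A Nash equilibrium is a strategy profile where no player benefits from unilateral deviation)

Nash equilibrium: (B, Y)

Work:
Best responses:
  P1 vs X: payoffs [3, 3, 2] → best response A/B (payoff 3)
  P1 vs Y: payoffs [0, 1, 0] → best response B (payoff 1)
  P1 vs Z: payoffs [4, 4, 1] → best response A/B (payoff 4)
  P2 vs A: payoffs [2, 4, 0] → best response Y (payoff 4)
  P2 vs B: payoffs [2, 4, 3] → best response Y (payoff 4)
  P2 vs C: payoffs [0, 1, 2] → best response Z (payoff 2)
Mutual best responses: (B,Y) → Nash equilibria.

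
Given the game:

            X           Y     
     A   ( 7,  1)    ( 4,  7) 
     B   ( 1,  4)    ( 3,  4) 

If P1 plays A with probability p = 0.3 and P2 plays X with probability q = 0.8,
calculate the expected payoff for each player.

E[P1] = 2.9, E[P2] = 3.46

Work:
E[P1] = p·q·π₁(A,X) + p·(1-q)·π₁(A,Y) + (1-p)·q·π₁(B,X) + (1-p)·(1-q)·π₁(B,Y)
= 0.3·0.8·7 + 0.3·0.2·4 + 0.7·0.8·1 + 0.7·0.2·3
= 2.9

E[P2] = 3.46 (similar calculation)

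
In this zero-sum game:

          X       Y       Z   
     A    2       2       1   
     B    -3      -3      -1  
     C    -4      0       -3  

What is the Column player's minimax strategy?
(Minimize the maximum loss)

Column should play Z, value = 1

Work:
Column player minimizes Row's maximum payoff:
Column X: max payoff to Row = 2
Column Y: max payoff to Row = 2
Column Z: max payoff to Row = 1
Minimum is 1, achieved by column Z.
Minimax strategy: Z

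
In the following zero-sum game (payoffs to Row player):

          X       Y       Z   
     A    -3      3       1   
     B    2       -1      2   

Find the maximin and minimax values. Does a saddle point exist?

Maximin = -1, Minimax = 2, Saddle: False

Work:
Row minimums: [-3, -1] → maximin = -1
Column maximums: [2, 3, 2] → minimax = 2
No saddle point (maximin ≠ minimax). Mixed strategy needed.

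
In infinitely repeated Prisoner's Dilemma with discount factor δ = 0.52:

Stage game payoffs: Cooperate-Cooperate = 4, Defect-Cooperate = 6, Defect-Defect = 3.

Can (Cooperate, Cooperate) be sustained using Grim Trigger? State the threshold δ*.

δ* = 0.6667; since δ = 0.52 < 0.6667, cooperation cannot be sustained

Work:
For Grim Trigger:
Cooperate forever: 4/(1-δ)
Defect then punished: 6 + 3·δ/(1-δ)
Need: 4/(1-δ) ≥ 6 + 3·δ/(1-δ)
Solving: δ ≥ (T-R)/(T-P) = (6-4)/(6-3) = 0.6667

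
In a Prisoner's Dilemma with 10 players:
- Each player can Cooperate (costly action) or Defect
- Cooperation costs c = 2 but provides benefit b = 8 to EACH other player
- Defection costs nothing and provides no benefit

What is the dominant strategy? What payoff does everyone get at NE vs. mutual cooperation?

Dominant: Defect; NE payoff = 0; Coop payoff = 70

Work:
Defect dominates (saves cost c = 2, benefit to others is external)
NE: All defect → everyone gets 0
If all cooperate: each receives (9)×8 - 2 = 70
Social dilemma: 70 > 0 but NE gives 0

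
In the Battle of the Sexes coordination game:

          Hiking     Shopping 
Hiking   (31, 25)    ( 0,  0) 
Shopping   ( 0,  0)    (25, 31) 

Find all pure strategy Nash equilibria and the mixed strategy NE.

Pure NE: (Hiking, Hiking) and (Shopping, Shopping); Mixed NE: p = 0.5536, q = 0.4464

Work:
Check pure NE:
(Hiking, Hiking): (31, 25) - no unilateral deviation beneficial
(Shopping, Shopping): (25, 31) - no unilateral deviation beneficial
Mixed NE: P1 plays Hiking with p = 0.5536, P2 plays Hiking with q = 0.4464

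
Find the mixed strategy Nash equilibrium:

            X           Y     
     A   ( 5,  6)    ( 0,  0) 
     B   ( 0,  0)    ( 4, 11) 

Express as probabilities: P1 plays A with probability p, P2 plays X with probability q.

p = 0.6471, q = 0.4444

Work:
Find probabilities that make opponent indifferent:
P2 chooses q to make P1 indifferent between A and B
P1 chooses p to make P2 indifferent between X and Y
Mixed NE: P1 plays (A: 0.6471, B: 0.3529), P2 plays (X: 0.4444, Y: 0.5556)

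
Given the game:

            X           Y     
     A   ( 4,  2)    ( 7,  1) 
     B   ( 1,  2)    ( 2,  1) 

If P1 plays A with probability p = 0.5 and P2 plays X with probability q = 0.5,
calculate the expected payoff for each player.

E[P1] = 3.5, E[P2] = 1.5

Work:
E[P1] = p·q·π₁(A,X) + p·(1-q)·π₁(A,Y) + (1-p)·q·π₁(B,X) + (1-p)·(1-q)·π₁(B,Y)
= 0.5·0.5·4 + 0.5·0.5·7 + 0.5·0.5·1 + 0.5·0.5·2
= 3.5

E[P2] = 1.5 (similar calculation)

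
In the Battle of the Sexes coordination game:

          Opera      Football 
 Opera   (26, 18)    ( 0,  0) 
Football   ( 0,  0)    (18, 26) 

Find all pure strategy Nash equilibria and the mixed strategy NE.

Pure NE: (Opera, Opera) and (Football, Football); Mixed NE: p = 0.5909, q = 0.4091

Work:
Check pure NE:
(Opera, Opera): (26, 18) - no unilateral deviation beneficial
(Football, Football): (18, 26) - no unilateral deviation beneficial
Mixed NE: P1 plays Opera with p = 0.5909, P2 plays Opera with q = 0.4091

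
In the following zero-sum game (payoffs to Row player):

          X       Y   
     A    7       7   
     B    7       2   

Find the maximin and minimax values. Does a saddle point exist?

Maximin = 7, Minimax = 7, Saddle: True

Work:
Row minimums: [7, 2] → maximin = 7
Column maximums: [7, 7] → minimax = 7
Saddle point exists! Game value = 7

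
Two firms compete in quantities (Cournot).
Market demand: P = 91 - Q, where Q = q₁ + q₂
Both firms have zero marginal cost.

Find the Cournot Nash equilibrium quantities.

q₁* = q₂* = 30.33; P* = 30.33

Work:
Profit: π_i = P·q_i = (a - q_i - q_j)·q_i
FOC: ∂π_i/∂q_i = a - 2q_i - q_j = 0
Reaction function: q_i = (91 - q_j)/2
Symmetry: q* = 91/3 = 30.33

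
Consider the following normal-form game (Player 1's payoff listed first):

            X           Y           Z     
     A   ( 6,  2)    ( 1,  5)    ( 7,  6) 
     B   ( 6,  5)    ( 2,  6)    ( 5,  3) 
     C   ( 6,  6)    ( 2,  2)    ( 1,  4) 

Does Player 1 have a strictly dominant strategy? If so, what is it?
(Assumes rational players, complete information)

No strictly dominant strategy exists for Player 1

Work:
A strategy strictly dominates another if it gives a strictly higher payoff against every opponent action. Compare each pair of P1's strategies column-by-column:
  A vs B: [6 vs 6, 1 vs 2, 7 vs 5] → A does not strictly dominate B (column X: 6 ≤ 6)
  A vs C: [6 vs 6, 1 vs 2, 7 vs 1] → A does not strictly dominate C (column X: 6 ≤ 6)
  B vs A: [6 vs 6, 2 vs 1, 5 vs 7] → B does not strictly dominate A (column X: 6 ≤ 6)
  B vs C: [6 vs 6, 2 vs 2, 5 vs 1] → B does not strictly dominate C (column X: 6 ≤ 6)
  C vs A: [6 vs 6, 2 vs 1, 1 vs 7] → C does not strictly dominate A (column X: 6 ≤ 6)
  C vs B: [6 vs 6, 2 vs 2, 1 vs 5] → C does not strictly dominate B (column X: 6 ≤ 6)
No single strategy strictly dominates all others → no strictly dominant strategy.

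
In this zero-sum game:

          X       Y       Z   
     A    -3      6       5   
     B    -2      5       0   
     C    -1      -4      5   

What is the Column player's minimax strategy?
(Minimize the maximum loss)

Column should play X, value = -1

Work:
Column player minimizes Row's maximum payoff:
Column X: max payoff to Row = -1
Column Y: max payoff to Row = 6
Column Z: max payoff to Row = 5
Minimum is -1, achieved by column X.
Minimax strategy: X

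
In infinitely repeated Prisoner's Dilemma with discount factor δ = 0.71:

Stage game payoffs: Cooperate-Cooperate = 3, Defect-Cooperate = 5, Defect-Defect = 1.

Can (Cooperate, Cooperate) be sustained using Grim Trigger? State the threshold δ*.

δ* = 0.5; since δ = 0.71 ≥ 0.5, cooperation can be sustained

Work:
For Grim Trigger:
Cooperate forever: 3/(1-δ)
Defect then punished: 5 + 1·δ/(1-δ)
Need: 3/(1-δ) ≥ 5 + 1·δ/(1-δ)
Solving: δ ≥ (T-R)/(T-P) = (5-3)/(5-1) = 0.5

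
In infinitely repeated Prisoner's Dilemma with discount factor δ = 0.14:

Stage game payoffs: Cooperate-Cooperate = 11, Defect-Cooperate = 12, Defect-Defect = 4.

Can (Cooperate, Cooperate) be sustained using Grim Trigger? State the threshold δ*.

δ* = 0.125; since δ = 0.14 ≥ 0.125, cooperation can be sustained

Work:
For Grim Trigger:
Cooperate forever: 11/(1-δ)
Defect then punished: 12 + 4·δ/(1-δ)
Need: 11/(1-δ) ≥ 12 + 4·δ/(1-δ)
Solving: δ ≥ (T-R)/(T-P) = (12-11)/(12-4) = 0.125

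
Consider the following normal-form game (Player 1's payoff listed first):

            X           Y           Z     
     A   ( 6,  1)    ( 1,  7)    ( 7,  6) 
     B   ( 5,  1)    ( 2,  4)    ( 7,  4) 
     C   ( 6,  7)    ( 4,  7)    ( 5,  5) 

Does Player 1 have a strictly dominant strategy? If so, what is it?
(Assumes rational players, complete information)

No strictly dominant strategy exists for Player 1

Work:
A strategy strictly dominates another if it gives a strictly higher payoff against every opponent action. Compare each pair of P1's strategies column-by-column:
  A vs B: [6 vs 5, 1 vs 2, 7 vs 7] → A does not strictly dominate B (column Y: 1 ≤ 2)
  A vs C: [6 vs 6, 1 vs 4, 7 vs 5] → A does not strictly dominate C (column X: 6 ≤ 6)
  B vs A: [5 vs 6, 2 vs 1, 7 vs 7] → B does not strictly dominate A (column X: 5 ≤ 6)
  B vs C: [5 vs 6, 2 vs 4, 7 vs 5] → B does not strictly dominate C (column X: 5 ≤ 6)
  C vs A: [6 vs 6, 4 vs 1, 5 vs 7] → C does not strictly dominate A (column X: 6 ≤ 6)
  C vs B: [6 vs 5, 4 vs 2, 5 vs 7] → C does not strictly dominate B (column Z: 5 ≤ 7)
No single strategy strictly dominates all others → no strictly dominant strategy.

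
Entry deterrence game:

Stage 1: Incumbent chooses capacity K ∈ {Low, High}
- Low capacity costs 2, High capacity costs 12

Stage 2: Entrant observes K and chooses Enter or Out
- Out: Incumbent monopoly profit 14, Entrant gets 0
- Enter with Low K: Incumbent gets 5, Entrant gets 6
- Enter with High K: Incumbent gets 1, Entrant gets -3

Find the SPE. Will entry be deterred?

SPE: (Low, Enter|Low, Out|High); Entry not deterred. Incumbent net profit = 3, Entrant gets 6

Work:
After Low K: Entrant enters (6 > 0)
After High K: Entrant stays out (-3 < 0)
Incumbent: Low → 5−2=3, High → 14−12=2
Incumbent chooses Low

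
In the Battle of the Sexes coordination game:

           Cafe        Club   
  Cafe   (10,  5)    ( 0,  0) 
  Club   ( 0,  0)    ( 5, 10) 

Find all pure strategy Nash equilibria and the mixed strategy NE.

Pure NE: (Cafe, Cafe) and (Club, Club); Mixed NE: p = 0.6667, q = 0.3333

Work:
Check pure NE:
(Cafe, Cafe): (10, 5) - no unilateral deviation beneficial
(Club, Club): (5, 10) - no unilateral deviation beneficial
Mixed NE: P1 plays Cafe with p = 0.6667, P2 plays Cafe with q = 0.3333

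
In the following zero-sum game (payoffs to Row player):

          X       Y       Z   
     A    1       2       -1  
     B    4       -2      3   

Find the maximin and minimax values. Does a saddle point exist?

Maximin = -1, Minimax = 2, Saddle: False

Work:
Row minimums: [-1, -2] → maximin = -1
Column maximums: [4, 2, 3] → minimax = 2
No saddle point (maximin ≠ minimax). Mixed strategy needed.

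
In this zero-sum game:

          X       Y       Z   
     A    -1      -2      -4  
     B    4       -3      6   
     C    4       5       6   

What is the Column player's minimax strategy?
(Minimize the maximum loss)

Column should play X, value = 4

Work:
Column player minimizes Row's maximum payoff:
Column X: max payoff to Row = 4
Column Y: max payoff to Row = 5
Column Z: max payoff to Row = 6
Minimum is 4, achieved by column X.
Minimax strategy: X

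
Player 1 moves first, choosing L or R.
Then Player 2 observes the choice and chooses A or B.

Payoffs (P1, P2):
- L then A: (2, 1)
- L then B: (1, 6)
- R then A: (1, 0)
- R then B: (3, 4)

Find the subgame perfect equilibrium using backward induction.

P1 plays R, P2 plays B after L and B after R; Payoff (3, 4)

Work:
Backward induction:
After L: P2 chooses B → P1 gets 1
After R: P2 chooses B → P1 gets 3
P1 chooses R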